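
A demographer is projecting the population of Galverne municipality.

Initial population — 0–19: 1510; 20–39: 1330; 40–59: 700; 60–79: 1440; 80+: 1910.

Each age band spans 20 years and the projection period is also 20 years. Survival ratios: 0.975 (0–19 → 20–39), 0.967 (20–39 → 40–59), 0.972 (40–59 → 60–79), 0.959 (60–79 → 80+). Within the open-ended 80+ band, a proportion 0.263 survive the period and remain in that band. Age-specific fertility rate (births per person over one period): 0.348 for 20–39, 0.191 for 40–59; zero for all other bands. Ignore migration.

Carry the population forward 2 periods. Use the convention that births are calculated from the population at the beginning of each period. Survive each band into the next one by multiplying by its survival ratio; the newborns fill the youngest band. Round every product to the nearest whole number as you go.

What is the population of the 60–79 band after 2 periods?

1250

Numbering the bands 1..5 from youngest to oldest:
— Period 1 —
Births: 1330 × 0.348 = 463  |  700 × 0.191 = 134 — total 597
Band 2: 1510 × 0.975 = 1472
Band 3: 1330 × 0.967 = 1286
Band 4: 700 × 0.972 = 680
Band 5: 1440 × 0.959 + 1910 × 0.263 = 1381 + 502 = 1883
→ [597, 1472, 1286, 680, 1883]
— Period 2 —
Births: 1472 × 0.348 = 512  |  1286 × 0.191 = 246 — total 758
Band 2: 597 × 0.975 = 582
Band 3: 1472 × 0.967 = 1423
Band 4: 1286 × 0.972 = 1250
Band 5: 680 × 0.959 + 1883 × 0.263 = 652 + 495 = 1147
→ [758, 582, 1423, 1250, 1147]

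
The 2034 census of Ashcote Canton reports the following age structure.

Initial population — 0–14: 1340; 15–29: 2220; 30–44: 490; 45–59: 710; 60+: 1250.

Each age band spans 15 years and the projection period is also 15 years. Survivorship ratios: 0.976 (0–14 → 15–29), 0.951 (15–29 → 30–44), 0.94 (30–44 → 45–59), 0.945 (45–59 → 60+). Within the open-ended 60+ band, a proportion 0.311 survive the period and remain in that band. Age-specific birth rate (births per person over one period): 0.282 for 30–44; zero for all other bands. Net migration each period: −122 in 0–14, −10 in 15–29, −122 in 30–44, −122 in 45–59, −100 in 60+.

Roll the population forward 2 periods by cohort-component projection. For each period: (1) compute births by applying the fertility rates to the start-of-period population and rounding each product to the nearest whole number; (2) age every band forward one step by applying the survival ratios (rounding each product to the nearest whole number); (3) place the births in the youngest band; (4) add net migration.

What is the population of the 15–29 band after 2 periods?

6

Call the bands 1 to 5, youngest first.
— Period 1 —
Births: 490 × 0.282 = 138
Band 2: 1340 × 0.976 = 1308
Band 3: 2220 × 0.951 = 2111
Band 4: 490 × 0.94 = 461
Band 5: 710 × 0.945 + 1250 × 0.311 = 671 + 389 = 1060
Net migration: Band 1 − 122 → 16; Band 2 − 10 → 1298; Band 3 − 122 → 1989; Band 4 − 122 → 339; Band 5 − 100 → 960
Population now: 0–14=16, 15–29=1298, 30–44=1989, 45–59=339, 60+=960
— Period 2 —
Births: 1989 × 0.282 = 561
Band 2: 16 × 0.976 = 16
Band 3: 1298 × 0.951 = 1234
Band 4: 1989 × 0.94 = 1870
Band 5: 339 × 0.945 + 960 × 0.311 = 320 + 299 = 619
Net migration: Band 1 − 122 → 439; Band 2 − 10 → 6; Band 3 − 122 → 1112; Band 4 − 122 → 1748; Band 5 − 100 → 519
Population now: 0–14=439, 15–29=6, 30–44=1112, 45–59=1748, 60+=519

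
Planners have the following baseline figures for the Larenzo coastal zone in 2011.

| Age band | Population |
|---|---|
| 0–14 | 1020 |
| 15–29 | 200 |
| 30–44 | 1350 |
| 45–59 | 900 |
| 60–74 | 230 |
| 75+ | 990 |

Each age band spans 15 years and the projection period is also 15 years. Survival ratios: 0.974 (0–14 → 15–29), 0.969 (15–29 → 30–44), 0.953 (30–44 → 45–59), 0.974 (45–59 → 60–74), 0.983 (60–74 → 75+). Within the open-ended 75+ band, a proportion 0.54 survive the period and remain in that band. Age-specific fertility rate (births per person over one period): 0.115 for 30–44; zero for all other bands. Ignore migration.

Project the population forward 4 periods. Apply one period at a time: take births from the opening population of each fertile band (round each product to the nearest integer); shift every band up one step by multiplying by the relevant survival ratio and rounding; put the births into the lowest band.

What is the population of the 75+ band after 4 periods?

Numbering the bands 1..6 from youngest to oldest:
Period 1:
Births: 1350 * 0.115 = 155
Band 2: 1020 * 0.974 = 993
Band 3: 200 * 0.969 = 194
Band 4: 1350 * 0.953 = 1287
Band 5: 900 * 0.974 = 877
Band 6: 230 * 0.983 + 990 * 0.54 = 226 + 535 = 761
Population now: 0–14=155, 15–29=993, 30–44=194, 45–59=1287, 60–74=877, 75+=761
Period 2:
Births: 194 * 0.115 = 22
Band 2: 155 * 0.974 = 151
Band 3: 993 * 0.969 = 962
Band 4: 194 * 0.953 = 185
Band 5: 1287 * 0.974 = 1254
Band 6: 877 * 0.983 + 761 * 0.54 = 862 + 411 = 1273
Population now: 0–14=22, 15–29=151, 30–44=962, 45–59=185, 60–74=1254, 75+=1273
Period 3:
Births: 962 * 0.115 = 111
Band 2: 22 * 0.974 = 21
Band 3: 151 * 0.969 = 146
Band 4: 962 * 0.953 = 917
Band 5: 185 * 0.974 = 180
Band 6: 1254 * 0.983 + 1273 * 0.54 = 1233 + 687 = 1920
Population now: 0–14=111, 15–29=21, 30–44=146, 45–59=917, 60–74=180, 75+=1920
Period 4:
Births: 146 * 0.115 = 17
Band 2: 111 * 0.974 = 108
Band 3: 21 * 0.969 = 20
Band 4: 146 * 0.953 = 139
Band 5: 917 * 0.974 = 893
Band 6: 180 * 0.983 + 1920 * 0.54 = 177 + 1037 = 1214
Population now: 0–14=17, 15–29=108, 30–44=20, 45–59=139, 60–74=893, 75+=1214

1214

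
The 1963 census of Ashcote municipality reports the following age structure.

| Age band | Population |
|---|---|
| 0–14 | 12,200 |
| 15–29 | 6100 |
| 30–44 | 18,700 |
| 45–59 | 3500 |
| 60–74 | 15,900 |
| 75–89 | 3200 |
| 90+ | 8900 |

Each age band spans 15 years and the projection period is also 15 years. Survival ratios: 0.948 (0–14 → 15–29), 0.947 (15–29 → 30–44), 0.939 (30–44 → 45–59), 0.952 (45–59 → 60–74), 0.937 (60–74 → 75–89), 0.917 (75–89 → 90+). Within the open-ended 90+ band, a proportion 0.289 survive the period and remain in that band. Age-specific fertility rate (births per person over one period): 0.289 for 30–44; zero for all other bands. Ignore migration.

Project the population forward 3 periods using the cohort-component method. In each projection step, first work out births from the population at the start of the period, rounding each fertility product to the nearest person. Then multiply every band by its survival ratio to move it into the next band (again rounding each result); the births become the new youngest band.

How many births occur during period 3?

3165

Let group 1 be 0–14 through group 7 = 90+.
Period 1:
Births: 18700 * 0.289 = 5404
Group 2: 12200 * 0.948 = 11566
Group 3: 6100 * 0.947 = 5777
Group 4: 18700 * 0.939 = 17559
Group 5: 3500 * 0.952 = 3332
Group 6: 15900 * 0.937 = 14898
Group 7: 3200 * 0.917 + 8900 * 0.289 = 2934 + 2572 = 5506
→ [5404, 11566, 5777, 17559, 3332, 14898, 5506]
Period 2:
Births: 5777 * 0.289 = 1670
Group 2: 5404 * 0.948 = 5123
Group 3: 11566 * 0.947 = 10953
Group 4: 5777 * 0.939 = 5425
Group 5: 17559 * 0.952 = 16716
Group 6: 3332 * 0.937 = 3122
Group 7: 14898 * 0.917 + 5506 * 0.289 = 13661 + 1591 = 15252
→ [1670, 5123, 10953, 5425, 16716, 3122, 15252]
Period 3:
Births: 10953 * 0.289 = 3165
Group 2: 1670 * 0.948 = 1583
Group 3: 5123 * 0.947 = 4851
Group 4: 10953 * 0.939 = 10285
Group 5: 5425 * 0.952 = 5165
Group 6: 16716 * 0.937 = 15663
Group 7: 3122 * 0.917 + 15252 * 0.289 = 2863 + 4408 = 7271
→ [3165, 1583, 4851, 10285, 5165, 15663, 7271]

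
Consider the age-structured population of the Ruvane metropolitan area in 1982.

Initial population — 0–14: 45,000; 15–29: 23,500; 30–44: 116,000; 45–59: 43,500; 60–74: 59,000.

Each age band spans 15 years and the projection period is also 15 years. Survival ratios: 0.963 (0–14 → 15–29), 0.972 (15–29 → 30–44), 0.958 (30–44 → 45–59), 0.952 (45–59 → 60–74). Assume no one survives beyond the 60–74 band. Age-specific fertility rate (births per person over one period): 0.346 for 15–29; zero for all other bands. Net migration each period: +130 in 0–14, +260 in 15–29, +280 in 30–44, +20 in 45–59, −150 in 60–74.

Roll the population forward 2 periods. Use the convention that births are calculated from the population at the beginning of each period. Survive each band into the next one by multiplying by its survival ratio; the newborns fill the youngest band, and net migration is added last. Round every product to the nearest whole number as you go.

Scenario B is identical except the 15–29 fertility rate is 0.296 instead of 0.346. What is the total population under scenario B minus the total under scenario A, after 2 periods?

Numbering the bands 1..5 from youngest to oldest:
— Period 1 —
Births: 23500 × 0.346 = 8131
Band 2: 45000 × 0.963 = 43335
Band 3: 23500 × 0.972 = 22842
Band 4: 116000 × 0.958 = 111128
Band 5: 43500 × 0.952 = 41412
Net migration: Band 1 + 130 → 8261; Band 2 + 260 → 43595; Band 3 + 280 → 23122; Band 4 + 20 → 111148; Band 5 − 150 → 41262
Giving 8261 / 43595 / 23122 / 111148 / 41262.
— Period 2 —
Births: 43595 × 0.346 = 15084
Band 2: 8261 × 0.963 = 7955
Band 3: 43595 × 0.972 = 42374
Band 4: 23122 × 0.958 = 22151
Band 5: 111148 × 0.952 = 105813
Net migration: Band 1 + 130 → 15214; Band 2 + 260 → 8215; Band 3 + 280 → 42654; Band 4 + 20 → 22171; Band 5 − 150 → 105663
Giving 15214 / 8215 / 42654 / 22171 / 105663.
Scenario A total after 2 periods: 193917
Scenario B projection —
— Period 1 —
Births: 23500 × 0.296 = 6956
Band 2: 45000 × 0.963 = 43335
Band 3: 23500 × 0.972 = 22842
Band 4: 116000 × 0.958 = 111128
Band 5: 43500 × 0.952 = 41412
Net migration: Band 1 + 130 → 7086; Band 2 + 260 → 43595; Band 3 + 280 → 23122; Band 4 + 20 → 111148; Band 5 − 150 → 41262
Giving 7086 / 43595 / 23122 / 111148 / 41262.
— Period 2 —
Births: 43595 × 0.296 = 12904
Band 2: 7086 × 0.963 = 6824
Band 3: 43595 × 0.972 = 42374
Band 4: 23122 × 0.958 = 22151
Band 5: 111148 × 0.952 = 105813
Net migration: Band 1 + 130 → 13034; Band 2 + 260 → 7084; Band 3 + 280 → 42654; Band 4 + 20 → 22171; Band 5 − 150 → 105663
Giving 13034 / 7084 / 42654 / 22171 / 105663.
Scenario B total after 2 periods: 190606
Difference B − A = 190606 − 193917 = -3311

-3311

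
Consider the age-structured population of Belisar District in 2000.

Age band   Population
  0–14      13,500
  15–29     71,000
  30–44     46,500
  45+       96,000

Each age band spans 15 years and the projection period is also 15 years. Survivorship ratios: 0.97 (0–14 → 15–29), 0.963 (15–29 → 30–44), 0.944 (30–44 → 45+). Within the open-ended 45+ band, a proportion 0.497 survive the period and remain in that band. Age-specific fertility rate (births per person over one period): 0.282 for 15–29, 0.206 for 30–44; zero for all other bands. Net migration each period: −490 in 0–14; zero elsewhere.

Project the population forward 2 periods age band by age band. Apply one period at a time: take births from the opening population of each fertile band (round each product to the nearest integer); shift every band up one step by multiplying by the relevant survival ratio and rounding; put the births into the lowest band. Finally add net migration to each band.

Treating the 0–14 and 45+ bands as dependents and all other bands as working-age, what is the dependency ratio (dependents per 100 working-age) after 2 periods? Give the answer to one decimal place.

311.8

Period 1.
Births: 71000 × 0.282 = 20022  |  46500 × 0.206 = 9579 → total 29601
15–29: 13500 × 0.97 = 13095
30–44: 71000 × 0.963 = 68373
45+: 46500 × 0.944 + 96000 × 0.497 = 43896 + 47712 = 91608
Net migration: 0–14 − 490 → 29111
Population now: 0–14=29111, 15–29=13095, 30–44=68373, 45+=91608
Period 2.
Births: 13095 × 0.282 = 3693  |  68373 × 0.206 = 14085 → total 17778
15–29: 29111 × 0.97 = 28238
30–44: 13095 × 0.963 = 12610
45+: 68373 × 0.944 + 91608 × 0.497 = 64544 + 45529 = 110073
Net migration: 0–14 − 490 → 17288
Population now: 0–14=17288, 15–29=28238, 30–44=12610, 45+=110073
Dependents (band 0–14 + band 45+) = 17288 + 110073 = 127361; working-age = 40848; ratio = 127361/40848 × 100 = 311.8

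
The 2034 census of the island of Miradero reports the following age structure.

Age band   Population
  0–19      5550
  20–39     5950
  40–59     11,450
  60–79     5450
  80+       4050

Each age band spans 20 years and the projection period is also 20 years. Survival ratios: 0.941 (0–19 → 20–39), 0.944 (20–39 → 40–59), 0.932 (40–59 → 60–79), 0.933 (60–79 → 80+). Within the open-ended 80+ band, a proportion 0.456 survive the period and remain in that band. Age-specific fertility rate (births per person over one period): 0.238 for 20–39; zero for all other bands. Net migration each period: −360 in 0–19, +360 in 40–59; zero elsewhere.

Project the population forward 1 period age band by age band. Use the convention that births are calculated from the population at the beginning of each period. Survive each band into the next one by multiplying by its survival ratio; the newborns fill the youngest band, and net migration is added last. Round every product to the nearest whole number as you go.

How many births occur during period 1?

Period 1:
Births: 5950 × 0.238 = 1416
20–39: 5550 × 0.941 = 5223
40–59: 5950 × 0.944 = 5617
60–79: 11450 × 0.932 = 10671
80+: 5450 × 0.933 + 4050 × 0.456 = 5085 + 1847 = 6932
Net migration: 0–19 − 360 → 1056; 40–59 + 360 → 5977
End of period: [1056, 5223, 5977, 10671, 6932]

1416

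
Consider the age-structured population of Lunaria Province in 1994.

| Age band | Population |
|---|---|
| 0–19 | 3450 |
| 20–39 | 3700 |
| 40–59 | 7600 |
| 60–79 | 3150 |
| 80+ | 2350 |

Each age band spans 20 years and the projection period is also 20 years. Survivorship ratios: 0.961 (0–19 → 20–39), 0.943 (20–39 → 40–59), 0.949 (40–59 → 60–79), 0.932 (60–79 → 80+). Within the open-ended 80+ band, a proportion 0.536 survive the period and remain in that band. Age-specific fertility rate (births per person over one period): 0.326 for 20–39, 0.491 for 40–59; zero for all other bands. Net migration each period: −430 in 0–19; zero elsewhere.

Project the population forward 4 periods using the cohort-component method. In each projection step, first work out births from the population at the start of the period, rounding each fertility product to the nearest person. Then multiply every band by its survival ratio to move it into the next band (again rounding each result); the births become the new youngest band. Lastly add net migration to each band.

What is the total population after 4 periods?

17751

Let group 1 be 0–19 through group 5 = 80+.
Period 1.
Births: 3700 * 0.326 = 1206  |  7600 * 0.491 = 3732 → 4938
Group 2: 3450 * 0.961 = 3315
Group 3: 3700 * 0.943 = 3489
Group 4: 7600 * 0.949 = 7212
Group 5: 3150 * 0.932 + 2350 * 0.536 = 2936 + 1260 = 4196
Net migration: Group 1 − 430 → 4508
→ [4508, 3315, 3489, 7212, 4196]
Period 2.
Births: 3315 * 0.326 = 1081  |  3489 * 0.491 = 1713 → 2794
Group 2: 4508 * 0.961 = 4332
Group 3: 3315 * 0.943 = 3126
Group 4: 3489 * 0.949 = 3311
Group 5: 7212 * 0.932 + 4196 * 0.536 = 6722 + 2249 = 8971
Net migration: Group 1 − 430 → 2364
→ [2364, 4332, 3126, 3311, 8971]
Period 3.
Births: 4332 * 0.326 = 1412  |  3126 * 0.491 = 1535 → 2947
Group 2: 2364 * 0.961 = 2272
Group 3: 4332 * 0.943 = 4085
Group 4: 3126 * 0.949 = 2967
Group 5: 3311 * 0.932 + 8971 * 0.536 = 3086 + 4808 = 7894
Net migration: Group 1 − 430 → 2517
→ [2517, 2272, 4085, 2967, 7894]
Period 4.
Births: 2272 * 0.326 = 741  |  4085 * 0.491 = 2006 → 2747
Group 2: 2517 * 0.961 = 2419
Group 3: 2272 * 0.943 = 2142
Group 4: 4085 * 0.949 = 3877
Group 5: 2967 * 0.932 + 7894 * 0.536 = 2765 + 4231 = 6996
Net migration: Group 1 − 430 → 2317
→ [2317, 2419, 2142, 3877, 6996]
Total after period 4: 2317 + 2419 + 2142 + 3877 + 6996 = 17751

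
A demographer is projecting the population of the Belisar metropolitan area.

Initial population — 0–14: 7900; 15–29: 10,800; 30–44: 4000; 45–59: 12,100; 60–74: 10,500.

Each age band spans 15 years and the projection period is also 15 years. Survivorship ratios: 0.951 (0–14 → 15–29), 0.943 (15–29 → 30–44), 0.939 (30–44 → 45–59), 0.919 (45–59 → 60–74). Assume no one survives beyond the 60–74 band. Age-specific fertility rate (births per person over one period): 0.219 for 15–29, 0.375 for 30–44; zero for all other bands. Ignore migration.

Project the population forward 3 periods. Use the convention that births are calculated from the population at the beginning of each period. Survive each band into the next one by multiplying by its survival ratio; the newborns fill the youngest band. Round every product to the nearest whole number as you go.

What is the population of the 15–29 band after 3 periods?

(Groups numbered youngest = 1 to oldest = 5.)
Period 1:
Births: 10800 * 0.219 = 2365 ; 4000 * 0.375 = 1500 — total 3865
Group 2: 7900 * 0.951 = 7513
Group 3: 10800 * 0.943 = 10184
Group 4: 4000 * 0.939 = 3756
Group 5: 12100 * 0.919 = 11120
→ [3865, 7513, 10184, 3756, 11120]
Period 2:
Births: 7513 * 0.219 = 1645 ; 10184 * 0.375 = 3819 — total 5464
Group 2: 3865 * 0.951 = 3676
Group 3: 7513 * 0.943 = 7085
Group 4: 10184 * 0.939 = 9563
Group 5: 3756 * 0.919 = 3452
→ [5464, 3676, 7085, 9563, 3452]
Period 3:
Births: 3676 * 0.219 = 805 ; 7085 * 0.375 = 2657 — total 3462
Group 2: 5464 * 0.951 = 5196
Group 3: 3676 * 0.943 = 3466
Group 4: 7085 * 0.939 = 6653
Group 5: 9563 * 0.919 = 8788
→ [3462, 5196, 3466, 6653, 8788]

5196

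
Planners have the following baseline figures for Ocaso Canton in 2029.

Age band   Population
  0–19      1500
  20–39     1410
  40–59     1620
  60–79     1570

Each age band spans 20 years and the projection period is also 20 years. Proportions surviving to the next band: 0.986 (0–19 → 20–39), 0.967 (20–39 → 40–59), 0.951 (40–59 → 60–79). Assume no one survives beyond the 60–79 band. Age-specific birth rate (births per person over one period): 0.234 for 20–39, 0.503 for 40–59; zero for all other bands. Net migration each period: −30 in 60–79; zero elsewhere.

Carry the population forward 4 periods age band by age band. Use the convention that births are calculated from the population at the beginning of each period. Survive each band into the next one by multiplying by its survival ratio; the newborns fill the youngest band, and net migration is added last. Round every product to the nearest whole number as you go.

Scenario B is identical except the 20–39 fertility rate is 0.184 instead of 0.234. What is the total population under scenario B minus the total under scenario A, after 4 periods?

-300

Numbering the groups 1..4 from youngest to oldest:
Period 1.
Births: 1410 × 0.234 = 330, 1620 × 0.503 = 815 → total 1145
Group 2: 1500 × 0.986 = 1479
Group 3: 1410 × 0.967 = 1363
Group 4: 1620 × 0.951 = 1541
Net migration: Group 4 − 30 → 1511
Population now: 0–19=1145, 20–39=1479, 40–59=1363, 60–79=1511
Period 2.
Births: 1479 × 0.234 = 346, 1363 × 0.503 = 686 → total 1032
Group 2: 1145 × 0.986 = 1129
Group 3: 1479 × 0.967 = 1430
Group 4: 1363 × 0.951 = 1296
Net migration: Group 4 − 30 → 1266
Population now: 0–19=1032, 20–39=1129, 40–59=1430, 60–79=1266
Period 3.
Births: 1129 × 0.234 = 264, 1430 × 0.503 = 719 → total 983
Group 2: 1032 × 0.986 = 1018
Group 3: 1129 × 0.967 = 1092
Group 4: 1430 × 0.951 = 1360
Net migration: Group 4 − 30 → 1330
Population now: 0–19=983, 20–39=1018, 40–59=1092, 60–79=1330
Period 4.
Births: 1018 × 0.234 = 238, 1092 × 0.503 = 549 → total 787
Group 2: 983 × 0.986 = 969
Group 3: 1018 × 0.967 = 984
Group 4: 1092 × 0.951 = 1038
Net migration: Group 4 − 30 → 1008
Population now: 0–19=787, 20–39=969, 40–59=984, 60–79=1008
Scenario A total after 4 periods: 3748
Scenario B projection —
Period 1.
Births: 1410 × 0.184 = 259, 1620 × 0.503 = 815 → total 1074
Group 2: 1500 × 0.986 = 1479
Group 3: 1410 × 0.967 = 1363
Group 4: 1620 × 0.951 = 1541
Net migration: Group 4 − 30 → 1511
Population now: 0–19=1074, 20–39=1479, 40–59=1363, 60–79=1511
Period 2.
Births: 1479 × 0.184 = 272, 1363 × 0.503 = 686 → total 958
Group 2: 1074 × 0.986 = 1059
Group 3: 1479 × 0.967 = 1430
Group 4: 1363 × 0.951 = 1296
Net migration: Group 4 − 30 → 1266
Population now: 0–19=958, 20–39=1059, 40–59=1430, 60–79=1266
Period 3.
Births: 1059 × 0.184 = 195, 1430 × 0.503 = 719 → total 914
Group 2: 958 × 0.986 = 945
Group 3: 1059 × 0.967 = 1024
Group 4: 1430 × 0.951 = 1360
Net migration: Group 4 − 30 → 1330
Population now: 0–19=914, 20–39=945, 40–59=1024, 60–79=1330
Period 4.
Births: 945 × 0.184 = 174, 1024 × 0.503 = 515 → total 689
Group 2: 914 × 0.986 = 901
Group 3: 945 × 0.967 = 914
Group 4: 1024 × 0.951 = 974
Net migration: Group 4 − 30 → 944
Population now: 0–19=689, 20–39=901, 40–59=914, 60–79=944
Scenario B total after 4 periods: 3448
Difference B − A = 3448 − 3748 = -300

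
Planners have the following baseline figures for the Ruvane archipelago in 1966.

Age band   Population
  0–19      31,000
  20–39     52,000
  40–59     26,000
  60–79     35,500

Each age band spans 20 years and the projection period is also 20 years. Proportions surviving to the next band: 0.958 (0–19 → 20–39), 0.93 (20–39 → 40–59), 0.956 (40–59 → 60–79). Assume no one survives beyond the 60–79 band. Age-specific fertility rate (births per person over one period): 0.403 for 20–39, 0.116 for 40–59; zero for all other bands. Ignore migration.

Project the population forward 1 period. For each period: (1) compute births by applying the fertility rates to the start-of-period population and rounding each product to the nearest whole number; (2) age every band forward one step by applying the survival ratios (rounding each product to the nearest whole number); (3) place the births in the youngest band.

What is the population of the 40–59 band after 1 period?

Call the groups 1 to 4, youngest first.
Period 1:
Births: 52000 × 0.403 = 20956, 26000 × 0.116 = 3016 → total 23972
Group 2: 31000 × 0.958 = 29698
Group 3: 52000 × 0.93 = 48360
Group 4: 26000 × 0.956 = 24856
End of period: [23972, 29698, 48360, 24856]

48360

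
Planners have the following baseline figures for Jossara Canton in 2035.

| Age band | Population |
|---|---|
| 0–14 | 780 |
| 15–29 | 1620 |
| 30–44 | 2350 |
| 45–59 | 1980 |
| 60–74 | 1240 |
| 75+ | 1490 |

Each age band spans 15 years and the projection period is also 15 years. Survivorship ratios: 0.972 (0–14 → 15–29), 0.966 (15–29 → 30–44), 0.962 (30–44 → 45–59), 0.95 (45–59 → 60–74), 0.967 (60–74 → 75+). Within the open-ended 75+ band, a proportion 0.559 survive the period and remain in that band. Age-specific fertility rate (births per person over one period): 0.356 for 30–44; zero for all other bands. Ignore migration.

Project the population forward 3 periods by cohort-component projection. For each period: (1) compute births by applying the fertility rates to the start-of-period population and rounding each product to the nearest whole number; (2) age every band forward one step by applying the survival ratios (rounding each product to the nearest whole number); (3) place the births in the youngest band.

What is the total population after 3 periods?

7452

Let band 1 be 0–14 through band 6 = 75+.
— Period 1 —
Births: 2350 × 0.356 = 837
Band 2: 780 × 0.972 = 758
Band 3: 1620 × 0.966 = 1565
Band 4: 2350 × 0.962 = 2261
Band 5: 1980 × 0.95 = 1881
Band 6: 1240 × 0.967 + 1490 × 0.559 = 1199 + 833 = 2032
Giving 837 / 758 / 1565 / 2261 / 1881 / 2032.
— Period 2 —
Births: 1565 × 0.356 = 557
Band 2: 837 × 0.972 = 814
Band 3: 758 × 0.966 = 732
Band 4: 1565 × 0.962 = 1506
Band 5: 2261 × 0.95 = 2148
Band 6: 1881 × 0.967 + 2032 × 0.559 = 1819 + 1136 = 2955
Giving 557 / 814 / 732 / 1506 / 2148 / 2955.
— Period 3 —
Births: 732 × 0.356 = 261
Band 2: 557 × 0.972 = 541
Band 3: 814 × 0.966 = 786
Band 4: 732 × 0.962 = 704
Band 5: 1506 × 0.95 = 1431
Band 6: 2148 × 0.967 + 2955 × 0.559 = 2077 + 1652 = 3729
Giving 261 / 541 / 786 / 704 / 1431 / 3729.
Total after period 3: 261 + 541 + 786 + 704 + 1431 + 3729 = 7452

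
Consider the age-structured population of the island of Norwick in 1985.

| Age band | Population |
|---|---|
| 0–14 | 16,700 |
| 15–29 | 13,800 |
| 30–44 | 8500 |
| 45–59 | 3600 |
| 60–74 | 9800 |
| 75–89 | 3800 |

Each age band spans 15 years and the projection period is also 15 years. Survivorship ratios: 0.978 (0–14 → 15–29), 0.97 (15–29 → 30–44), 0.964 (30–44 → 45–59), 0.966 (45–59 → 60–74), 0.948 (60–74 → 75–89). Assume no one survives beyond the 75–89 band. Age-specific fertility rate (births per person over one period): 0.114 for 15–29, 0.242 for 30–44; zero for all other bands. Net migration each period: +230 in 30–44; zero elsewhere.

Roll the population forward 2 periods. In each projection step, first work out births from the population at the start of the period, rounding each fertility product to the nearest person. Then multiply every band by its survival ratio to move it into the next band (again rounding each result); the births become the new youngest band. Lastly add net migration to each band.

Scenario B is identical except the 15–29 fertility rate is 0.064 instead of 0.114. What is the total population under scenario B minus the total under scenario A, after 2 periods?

— Period 1 —
Births: 13800 × 0.114 = 1573  |  8500 × 0.242 = 2057 → total 3630
15–29: 16700 × 0.978 = 16333
30–44: 13800 × 0.97 = 13386
45–59: 8500 × 0.964 = 8194
60–74: 3600 × 0.966 = 3478
75–89: 9800 × 0.948 = 9290
Net migration: 30–44 + 230 → 13616
Population now: 0–14=3630, 15–29=16333, 30–44=13616, 45–59=8194, 60–74=3478, 75–89=9290
— Period 2 —
Births: 16333 × 0.114 = 1862  |  13616 × 0.242 = 3295 → total 5157
15–29: 3630 × 0.978 = 3550
30–44: 16333 × 0.97 = 15843
45–59: 13616 × 0.964 = 13126
60–74: 8194 × 0.966 = 7915
75–89: 3478 × 0.948 = 3297
Net migration: 30–44 + 230 → 16073
Population now: 0–14=5157, 15–29=3550, 30–44=16073, 45–59=13126, 60–74=7915, 75–89=3297
Scenario A total after 2 periods: 49118
Scenario B projection —
— Period 1 —
Births: 13800 × 0.064 = 883  |  8500 × 0.242 = 2057 → total 2940
15–29: 16700 × 0.978 = 16333
30–44: 13800 × 0.97 = 13386
45–59: 8500 × 0.964 = 8194
60–74: 3600 × 0.966 = 3478
75–89: 9800 × 0.948 = 9290
Net migration: 30–44 + 230 → 13616
Population now: 0–14=2940, 15–29=16333, 30–44=13616, 45–59=8194, 60–74=3478, 75–89=9290
— Period 2 —
Births: 16333 × 0.064 = 1045  |  13616 × 0.242 = 3295 → total 4340
15–29: 2940 × 0.978 = 2875
30–44: 16333 × 0.97 = 15843
45–59: 13616 × 0.964 = 13126
60–74: 8194 × 0.966 = 7915
75–89: 3478 × 0.948 = 3297
Net migration: 30–44 + 230 → 16073
Population now: 0–14=4340, 15–29=2875, 30–44=16073, 45–59=13126, 60–74=7915, 75–89=3297
Scenario B total after 2 periods: 47626
Difference B − A = 47626 − 49118 = -1492

-1492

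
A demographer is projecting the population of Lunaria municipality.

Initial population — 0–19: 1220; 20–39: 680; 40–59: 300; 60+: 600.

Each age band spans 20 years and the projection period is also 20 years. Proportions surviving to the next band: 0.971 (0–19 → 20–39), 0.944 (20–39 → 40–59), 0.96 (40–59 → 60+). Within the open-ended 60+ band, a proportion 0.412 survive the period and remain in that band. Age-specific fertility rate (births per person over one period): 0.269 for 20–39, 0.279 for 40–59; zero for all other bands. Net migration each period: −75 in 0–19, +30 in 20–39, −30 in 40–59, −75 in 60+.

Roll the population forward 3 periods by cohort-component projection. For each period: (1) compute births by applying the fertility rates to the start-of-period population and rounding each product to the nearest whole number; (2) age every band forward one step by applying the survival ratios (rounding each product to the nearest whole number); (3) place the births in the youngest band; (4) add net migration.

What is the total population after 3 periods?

2197

Call the groups 1 to 4, youngest first.
Period 1:
Births: 680 × 0.269 = 183  |  300 × 0.279 = 84 ⇒ total 267
Group 2: 1220 × 0.971 = 1185
Group 3: 680 × 0.944 = 642
Group 4: 300 × 0.96 + 600 × 0.412 = 288 + 247 = 535
Net migration: Group 1 − 75 → 192; Group 2 + 30 → 1215; Group 3 − 30 → 612; Group 4 − 75 → 460
→ [192, 1215, 612, 460]
Period 2:
Births: 1215 × 0.269 = 327  |  612 × 0.279 = 171 ⇒ total 498
Group 2: 192 × 0.971 = 186
Group 3: 1215 × 0.944 = 1147
Group 4: 612 × 0.96 + 460 × 0.412 = 588 + 190 = 778
Net migration: Group 1 − 75 → 423; Group 2 + 30 → 216; Group 3 − 30 → 1117; Group 4 − 75 → 703
→ [423, 216, 1117, 703]
Period 3:
Births: 216 × 0.269 = 58  |  1117 × 0.279 = 312 ⇒ total 370
Group 2: 423 × 0.971 = 411
Group 3: 216 × 0.944 = 204
Group 4: 1117 × 0.96 + 703 × 0.412 = 1072 + 290 = 1362
Net migration: Group 1 − 75 → 295; Group 2 + 30 → 441; Group 3 − 30 → 174; Group 4 − 75 → 1287
→ [295, 441, 174, 1287]
Total after period 3: 295 + 441 + 174 + 1287 = 2197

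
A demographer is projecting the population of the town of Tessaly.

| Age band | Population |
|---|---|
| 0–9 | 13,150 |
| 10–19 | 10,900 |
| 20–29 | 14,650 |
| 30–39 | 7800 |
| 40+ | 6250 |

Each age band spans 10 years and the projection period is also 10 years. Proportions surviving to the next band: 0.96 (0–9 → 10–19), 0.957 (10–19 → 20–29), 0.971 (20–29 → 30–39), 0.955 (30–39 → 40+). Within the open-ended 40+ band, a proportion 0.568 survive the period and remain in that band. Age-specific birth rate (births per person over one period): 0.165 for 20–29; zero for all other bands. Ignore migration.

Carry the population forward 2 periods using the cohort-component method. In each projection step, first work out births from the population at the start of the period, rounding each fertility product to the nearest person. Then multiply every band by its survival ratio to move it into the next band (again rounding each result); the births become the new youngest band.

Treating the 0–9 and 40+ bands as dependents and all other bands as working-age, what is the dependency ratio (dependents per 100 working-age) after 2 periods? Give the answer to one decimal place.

87.9

(Groups numbered youngest = 1 to oldest = 5.)
— Period 1 —
Births: 14650 × 0.165 = 2417
Group 2: 13150 × 0.96 = 12624
Group 3: 10900 × 0.957 = 10431
Group 4: 14650 × 0.971 = 14225
Group 5: 7800 × 0.955 + 6250 × 0.568 = 7449 + 3550 = 10999
→ [2417, 12624, 10431, 14225, 10999]
— Period 2 —
Births: 10431 × 0.165 = 1721
Group 2: 2417 × 0.96 = 2320
Group 3: 12624 × 0.957 = 12081
Group 4: 10431 × 0.971 = 10129
Group 5: 14225 × 0.955 + 10999 × 0.568 = 13585 + 6247 = 19832
→ [1721, 2320, 12081, 10129, 19832]
Dependents (band 0–9 + band 40+) = 1721 + 19832 = 21553; working-age = 24530; ratio = 21553/24530 × 100 = 87.9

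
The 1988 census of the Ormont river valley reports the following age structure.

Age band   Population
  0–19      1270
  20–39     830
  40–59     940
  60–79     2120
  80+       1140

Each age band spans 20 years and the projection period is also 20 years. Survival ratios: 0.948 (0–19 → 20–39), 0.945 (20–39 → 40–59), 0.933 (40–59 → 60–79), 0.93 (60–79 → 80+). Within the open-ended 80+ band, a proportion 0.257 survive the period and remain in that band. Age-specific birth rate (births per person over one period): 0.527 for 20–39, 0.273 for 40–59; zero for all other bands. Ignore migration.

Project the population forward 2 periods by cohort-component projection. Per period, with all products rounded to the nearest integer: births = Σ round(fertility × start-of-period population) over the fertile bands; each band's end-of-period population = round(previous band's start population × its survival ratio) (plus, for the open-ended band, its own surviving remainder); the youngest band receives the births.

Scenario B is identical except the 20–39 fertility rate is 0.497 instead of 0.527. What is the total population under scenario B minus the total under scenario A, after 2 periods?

After projecting period 1:
Births: 830 × 0.527 = 437 ; 940 × 0.273 = 257 → total 694
20–39: 1270 × 0.948 = 1204
40–59: 830 × 0.945 = 784
60–79: 940 × 0.933 = 877
80+: 2120 × 0.93 + 1140 × 0.257 = 1972 + 293 = 2265
End of period: [694, 1204, 784, 877, 2265]
After projecting period 2:
Births: 1204 × 0.527 = 635 ; 784 × 0.273 = 214 → total 849
20–39: 694 × 0.948 = 658
40–59: 1204 × 0.945 = 1138
60–79: 784 × 0.933 = 731
80+: 877 × 0.93 + 2265 × 0.257 = 816 + 582 = 1398
End of period: [849, 658, 1138, 731, 1398]
Scenario A total after 2 periods: 4774
Scenario B projection —
After projecting period 1:
Births: 830 × 0.497 = 413 ; 940 × 0.273 = 257 → total 670
20–39: 1270 × 0.948 = 1204
40–59: 830 × 0.945 = 784
60–79: 940 × 0.933 = 877
80+: 2120 × 0.93 + 1140 × 0.257 = 1972 + 293 = 2265
End of period: [670, 1204, 784, 877, 2265]
After projecting period 2:
Births: 1204 × 0.497 = 598 ; 784 × 0.273 = 214 → total 812
20–39: 670 × 0.948 = 635
40–59: 1204 × 0.945 = 1138
60–79: 784 × 0.933 = 731
80+: 877 × 0.93 + 2265 × 0.257 = 816 + 582 = 1398
End of period: [812, 635, 1138, 731, 1398]
Scenario B total after 2 periods: 4714
Difference B − A = 4714 − 4774 = -60

-60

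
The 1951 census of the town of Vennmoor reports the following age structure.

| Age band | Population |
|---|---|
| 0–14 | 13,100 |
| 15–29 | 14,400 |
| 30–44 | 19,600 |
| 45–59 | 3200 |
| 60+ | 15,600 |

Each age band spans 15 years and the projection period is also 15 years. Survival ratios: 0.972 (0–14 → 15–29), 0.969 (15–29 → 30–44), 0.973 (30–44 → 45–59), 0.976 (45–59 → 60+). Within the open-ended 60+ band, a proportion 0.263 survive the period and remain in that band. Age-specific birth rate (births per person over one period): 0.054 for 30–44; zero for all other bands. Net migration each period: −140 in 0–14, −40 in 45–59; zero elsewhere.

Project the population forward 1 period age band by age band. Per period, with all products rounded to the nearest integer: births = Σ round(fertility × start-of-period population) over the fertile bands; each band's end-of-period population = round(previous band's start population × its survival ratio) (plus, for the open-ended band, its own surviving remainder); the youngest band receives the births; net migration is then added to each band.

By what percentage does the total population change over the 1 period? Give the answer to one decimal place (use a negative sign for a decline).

-18.3

(Bands numbered youngest = 1 to oldest = 5.)
Period 1:
Births: 19600 × 0.054 = 1058
Band 2: 13100 × 0.972 = 12733
Band 3: 14400 × 0.969 = 13954
Band 4: 19600 × 0.973 = 19071
Band 5: 3200 × 0.976 + 15600 × 0.263 = 3123 + 4103 = 7226
Net migration: Band 1 − 140 → 918; Band 4 − 40 → 19031
→ [918, 12733, 13954, 19031, 7226]
Total: 65900 → 53862; change = -12038; percentage change = -18.3%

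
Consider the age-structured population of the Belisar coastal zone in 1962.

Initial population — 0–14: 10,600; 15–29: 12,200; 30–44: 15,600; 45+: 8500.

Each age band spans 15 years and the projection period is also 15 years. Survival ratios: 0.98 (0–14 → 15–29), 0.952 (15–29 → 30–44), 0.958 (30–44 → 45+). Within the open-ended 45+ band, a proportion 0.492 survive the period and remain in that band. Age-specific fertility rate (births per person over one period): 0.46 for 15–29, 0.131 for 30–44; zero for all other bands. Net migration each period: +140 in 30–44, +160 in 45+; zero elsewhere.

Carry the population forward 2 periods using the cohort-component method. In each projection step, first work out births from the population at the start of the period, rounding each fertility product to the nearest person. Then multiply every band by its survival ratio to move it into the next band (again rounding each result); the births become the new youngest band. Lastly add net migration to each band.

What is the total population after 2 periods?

44759

(Groups numbered youngest = 1 to oldest = 4.)
— Period 1 —
Births: 12200 × 0.46 = 5612 ; 15600 × 0.131 = 2044 → 7656
Group 2: 10600 × 0.98 = 10388
Group 3: 12200 × 0.952 = 11614
Group 4: 15600 × 0.958 + 8500 × 0.492 = 14945 + 4182 = 19127
Net migration: Group 3 + 140 → 11754; Group 4 + 160 → 19287
Population now: 0–14=7656, 15–29=10388, 30–44=11754, 45+=19287
— Period 2 —
Births: 10388 × 0.46 = 4778 ; 11754 × 0.131 = 1540 → 6318
Group 2: 7656 × 0.98 = 7503
Group 3: 10388 × 0.952 = 9889
Group 4: 11754 × 0.958 + 19287 × 0.492 = 11260 + 9489 = 20749
Net migration: Group 3 + 140 → 10029; Group 4 + 160 → 20909
Population now: 0–14=6318, 15–29=7503, 30–44=10029, 45+=20909
Total after period 2: 6318 + 7503 + 10029 + 20909 = 44759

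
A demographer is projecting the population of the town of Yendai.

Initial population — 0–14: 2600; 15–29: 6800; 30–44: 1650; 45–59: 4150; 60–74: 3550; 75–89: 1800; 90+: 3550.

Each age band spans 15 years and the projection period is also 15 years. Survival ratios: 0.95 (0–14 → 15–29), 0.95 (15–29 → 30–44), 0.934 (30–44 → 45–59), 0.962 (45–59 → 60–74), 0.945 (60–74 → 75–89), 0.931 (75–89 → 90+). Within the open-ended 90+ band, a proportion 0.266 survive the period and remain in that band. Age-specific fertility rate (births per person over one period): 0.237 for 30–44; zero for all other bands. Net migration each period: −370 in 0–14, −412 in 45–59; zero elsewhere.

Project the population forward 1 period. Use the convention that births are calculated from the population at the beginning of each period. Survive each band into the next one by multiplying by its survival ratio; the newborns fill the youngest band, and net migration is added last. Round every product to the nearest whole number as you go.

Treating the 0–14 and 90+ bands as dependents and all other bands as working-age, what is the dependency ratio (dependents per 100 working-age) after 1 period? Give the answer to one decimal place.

15.2

Call the bands 1 to 7, youngest first.
— Period 1 —
Births: 1650 × 0.237 = 391
Band 2: 2600 × 0.95 = 2470
Band 3: 6800 × 0.95 = 6460
Band 4: 1650 × 0.934 = 1541
Band 5: 4150 × 0.962 = 3992
Band 6: 3550 × 0.945 = 3355
Band 7: 1800 × 0.931 + 3550 × 0.266 = 1676 + 944 = 2620
Net migration: Band 1 − 370 → 21; Band 4 − 412 → 1129
Giving 21 / 2470 / 6460 / 1129 / 3992 / 3355 / 2620.
Dependents (band 0–14 + band 90+) = 21 + 2620 = 2641; working-age = 17406; ratio = 2641/17406 × 100 = 15.2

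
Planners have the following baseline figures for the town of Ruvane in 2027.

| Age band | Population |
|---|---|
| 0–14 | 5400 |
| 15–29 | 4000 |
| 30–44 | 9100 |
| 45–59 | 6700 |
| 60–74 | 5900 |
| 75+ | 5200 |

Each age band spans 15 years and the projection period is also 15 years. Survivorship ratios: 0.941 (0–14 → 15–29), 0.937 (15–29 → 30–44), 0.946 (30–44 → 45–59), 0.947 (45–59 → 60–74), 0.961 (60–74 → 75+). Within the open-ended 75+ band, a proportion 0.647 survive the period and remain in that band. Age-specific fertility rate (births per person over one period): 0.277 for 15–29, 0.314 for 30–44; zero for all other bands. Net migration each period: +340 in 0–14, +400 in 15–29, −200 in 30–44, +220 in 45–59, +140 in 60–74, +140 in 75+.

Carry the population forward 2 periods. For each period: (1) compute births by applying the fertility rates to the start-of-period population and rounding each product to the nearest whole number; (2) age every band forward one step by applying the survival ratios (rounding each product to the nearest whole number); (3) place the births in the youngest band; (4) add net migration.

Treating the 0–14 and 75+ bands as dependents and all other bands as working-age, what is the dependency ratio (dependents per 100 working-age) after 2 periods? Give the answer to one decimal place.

(Groups numbered youngest = 1 to oldest = 6.)
After projecting period 1:
Births: 4000 * 0.277 = 1108, 9100 * 0.314 = 2857 — total 3965
Group 2: 5400 * 0.941 = 5081
Group 3: 4000 * 0.937 = 3748
Group 4: 9100 * 0.946 = 8609
Group 5: 6700 * 0.947 = 6345
Group 6: 5900 * 0.961 + 5200 * 0.647 = 5670 + 3364 = 9034
Net migration: Group 1 + 340 → 4305; Group 2 + 400 → 5481; Group 3 − 200 → 3548; Group 4 + 220 → 8829; Group 5 + 140 → 6485; Group 6 + 140 → 9174
Giving 4305 / 5481 / 3548 / 8829 / 6485 / 9174.
After projecting period 2:
Births: 5481 * 0.277 = 1518, 3548 * 0.314 = 1114 — total 2632
Group 2: 4305 * 0.941 = 4051
Group 3: 5481 * 0.937 = 5136
Group 4: 3548 * 0.946 = 3356
Group 5: 8829 * 0.947 = 8361
Group 6: 6485 * 0.961 + 9174 * 0.647 = 6232 + 5936 = 12168
Net migration: Group 1 + 340 → 2972; Group 2 + 400 → 4451; Group 3 − 200 → 4936; Group 4 + 220 → 3576; Group 5 + 140 → 8501; Group 6 + 140 → 12308
Giving 2972 / 4451 / 4936 / 3576 / 8501 / 12308.
Dependents (band 0–14 + band 75+) = 2972 + 12308 = 15280; working-age = 21464; ratio = 15280/21464 × 100 = 71.2

71.2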